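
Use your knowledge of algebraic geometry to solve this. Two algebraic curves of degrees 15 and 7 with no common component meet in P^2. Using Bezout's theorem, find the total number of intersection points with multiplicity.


Bezout's theorem states the intersection count equals the product of degrees.
Intersection count = 15 * 7 = 105

105


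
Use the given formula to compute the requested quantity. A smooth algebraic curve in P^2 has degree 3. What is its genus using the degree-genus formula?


Using the genus formula for smooth plane curves:
g = (d-1)(d-2)/2
g = (3-1)(3-2)/2
g = 2*1/2
g = 2/2 = 1

1


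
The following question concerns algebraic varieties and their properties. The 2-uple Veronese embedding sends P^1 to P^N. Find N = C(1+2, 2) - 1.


The Veronese embedding v_d: P^n -> P^N maps each point to all
degree-d monomials in n+1 homogeneous coordinates.
N = C(n+d, d) - 1
N = C(1+2, 2) - 1
N = C(3, 2) - 1
C(3, 2) = 3
N = 3 - 1 = 2

2


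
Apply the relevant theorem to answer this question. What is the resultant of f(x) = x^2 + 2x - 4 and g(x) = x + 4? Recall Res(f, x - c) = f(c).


For Res(f, x - c), we evaluate f at x = c.
f(-4) = (-4)^2 + 2*(-4) - 4
= 16 - 8 - 4
= 8 - 4 = 4
Res(f, g) = 4

4


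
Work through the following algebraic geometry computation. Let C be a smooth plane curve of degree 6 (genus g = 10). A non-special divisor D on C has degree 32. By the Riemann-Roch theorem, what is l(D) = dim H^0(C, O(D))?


First, compute the genus of a smooth plane curve of degree 6:
g = (d-1)(d-2)/2 = (6-1)(6-2)/2 = 10
For a non-special divisor D (i.e., h^1(D) = 0), Riemann-Roch gives:
l(D) = deg(D) - g + 1
Since deg(D) = 32 >= 2g - 1 = 19, D is non-special.
l(D) = 32 - 10 + 1 = 23

23


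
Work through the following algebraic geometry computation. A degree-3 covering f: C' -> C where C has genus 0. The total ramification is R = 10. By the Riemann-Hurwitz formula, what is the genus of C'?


Riemann-Hurwitz formula: 2g' - 2 = d(2g - 2) + R
Given: d = 3, g = 0, R = 10
2g' - 2 = 3*(2*0 - 2) + 10
2g' - 2 = 3*(-2) + 10
2g' - 2 = -6 + 10 = 4
2g' = 6
g' = 3

3


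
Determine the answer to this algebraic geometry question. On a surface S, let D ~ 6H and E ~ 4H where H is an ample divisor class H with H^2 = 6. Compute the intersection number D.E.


Using bilinearity of the intersection pairing on a surface S:
(aH).(bH) = ab * (H.H)
We have H^2 = 6.
D.E = (6H).(4H) = 6*4*6
= 24*6
= 144

144


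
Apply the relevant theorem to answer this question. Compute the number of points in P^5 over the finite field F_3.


P^5(F_3) has (q^(n+1) - 1)/(q - 1) points.
= 3^5 + 3^4 + 3^3 + 3^2 + 3^1 + 3^0
= 243 + 81 + 27 + 9 + 3 + 1
= 364

364


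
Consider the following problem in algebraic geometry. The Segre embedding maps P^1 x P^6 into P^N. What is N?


The Segre embedding maps P^m x P^n into P^N via
all products of coordinates from each factor.
N = (m+1)(n+1) - 1
N = (1+1)(6+1) - 1
N = 2*7 - 1
N = 14 - 1 = 13

13


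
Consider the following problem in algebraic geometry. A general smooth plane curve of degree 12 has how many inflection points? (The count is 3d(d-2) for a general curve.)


For a general smooth plane curve C of degree d, the inflection points are
the intersection of C with its Hessian curve, which has degree 3(d-2).
By Bezout, the total intersection number is d * 3(d-2) = 12 * 30 = 360.
For a general curve every flex is ordinary, so each contributes
multiplicity 1 to C·Hess(C), and the number of distinct inflection
points is 3d(d-2).
Inflection points = 3*12*(12-2) = 3*12*10 = 360

360


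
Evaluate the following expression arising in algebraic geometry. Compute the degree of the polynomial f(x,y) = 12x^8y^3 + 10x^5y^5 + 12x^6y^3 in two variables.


Examine each term for its total degree (sum of exponents).
  Term '12x^8y^3' has total degree 8+3 = 11.
  Term '10x^5y^5' has total degree 5+5 = 10.
  Term '12x^6y^3' has total degree 6+3 = 9.
The maximum total degree among all terms is 11.

11


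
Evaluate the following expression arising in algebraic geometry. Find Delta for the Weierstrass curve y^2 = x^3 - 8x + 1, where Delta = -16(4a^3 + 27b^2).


Compute each component:
4a^3 = 4*(-8)^3 = 4*(-512) = -2048
27b^2 = 27*1^2 = 27*1 = 27
4a^3 + 27b^2 = -2048 + 27 = -2021
Delta = -16*(-2021) = 32336

32336


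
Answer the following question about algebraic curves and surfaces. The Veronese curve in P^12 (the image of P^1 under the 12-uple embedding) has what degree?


The rational normal curve in P^12 is the image of P^1 under the 12-uple Veronese.
A general hyperplane in P^12 pulls back to a degree-12 form on P^1, which has 12 zeros,
so the curve meets a general hyperplane in 12 points. Degree = 12.

12


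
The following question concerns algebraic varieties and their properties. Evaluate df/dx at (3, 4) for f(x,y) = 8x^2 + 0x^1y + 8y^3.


df/dx = 2*8*x^1 + 1*0*x^0*y
At (3,4): 2*8*3^1 + 1*0*3^0*4
= 48 + 0
= 48

48


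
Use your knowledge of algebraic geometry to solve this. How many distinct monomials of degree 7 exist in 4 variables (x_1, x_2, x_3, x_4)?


The number of degree-7 monomials in 4 variables is C(d+n-1, n-1).
= C(7+4-1, 4-1) = C(10, 3)
= 120

120


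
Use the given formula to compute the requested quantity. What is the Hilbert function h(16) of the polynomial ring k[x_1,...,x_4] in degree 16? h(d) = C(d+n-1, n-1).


The Hilbert function for the polynomial ring in 4 variables is:
h(d) = C(d+n-1, n-1)
h(16) = C(16+4-1, 4-1) = C(19, 3)
= 19! / (3! * 16!)
= 969

969


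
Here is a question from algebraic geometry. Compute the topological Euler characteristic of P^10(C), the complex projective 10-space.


The complex projective space P^10 has one cell in each even real dimension 0, 2, ..., 20.
The cohomology groups are H^{2k}(P^10) = Z for k = 0,...,10, and 0 otherwise.
Euler characteristic = sum of Betti numbers = 1 per even-dimensional cohomology group.
chi(P^10) = 10 + 1 = 11

11


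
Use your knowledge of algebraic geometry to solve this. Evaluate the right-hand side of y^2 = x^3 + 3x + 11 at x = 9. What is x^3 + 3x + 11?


Compute x^3 + 3x + 11 at x = 9:
x^3 = 9^3 = 729
3*x = 3*9 = 27
Sum: 729 + 27 + 11 = 767

767


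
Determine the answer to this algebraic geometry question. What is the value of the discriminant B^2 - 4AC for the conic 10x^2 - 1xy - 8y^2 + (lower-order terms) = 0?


The discriminant of a conic Ax^2 + Bxy + Cy^2 + ... = 0 is B^2 - 4AC.
B^2 = (-1)^2 = 1
4AC = 4*10*(-8) = -320
Discriminant = 1 + 320 = 321

321


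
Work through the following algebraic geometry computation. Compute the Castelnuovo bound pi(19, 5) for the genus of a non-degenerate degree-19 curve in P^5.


Castelnuovo's bound: write d - 1 = m(r-1) + epsilon with 0 <= epsilon < r-1.
d - 1 = 19 - 1 = 18
r - 1 = 5 - 1 = 4
18 = 4*4 + 2, so m = 4, epsilon = 2
pi(d, r) = m(m-1)(r-1)/2 + m*epsilon
= 4*3*4/2 + 4*2
= 48/2 + 8
= 24 + 8 = 32

32


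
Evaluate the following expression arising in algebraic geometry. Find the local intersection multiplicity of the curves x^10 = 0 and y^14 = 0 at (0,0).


The intersection multiplicity of V(x^a) and V(y^b) at the origin is:
I(O; V(x^10), V(y^14)) = dim_k(k[x,y]/(x^10, y^14))
A basis for k[x,y]/(x^10, y^14) is the set of monomials x^i * y^j
where 0 <= i < 10 and 0 <= j < 14.
The number of such monomials is 10 * 14 = 140

140


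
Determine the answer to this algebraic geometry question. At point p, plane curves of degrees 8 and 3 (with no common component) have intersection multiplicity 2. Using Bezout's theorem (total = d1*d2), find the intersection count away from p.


By Bezout's theorem, the total intersection number is d1 * d2.
Total = 8 * 3 = 24
Intersection multiplicity at p = 2
Remaining intersections = 24 - 2 = 22

22


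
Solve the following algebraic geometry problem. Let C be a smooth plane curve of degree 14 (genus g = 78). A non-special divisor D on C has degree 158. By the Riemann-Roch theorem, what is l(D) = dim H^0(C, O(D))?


First, compute the genus of a smooth plane curve of degree 14:
g = (d-1)(d-2)/2 = (14-1)(14-2)/2 = 78
For a non-special divisor D (i.e., h^1(D) = 0), Riemann-Roch gives:
l(D) = deg(D) - g + 1
Since deg(D) = 158 >= 2g - 1 = 155, D is non-special.
l(D) = 158 - 78 + 1 = 81

81


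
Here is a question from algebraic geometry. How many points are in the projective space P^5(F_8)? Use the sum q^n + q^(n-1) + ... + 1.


P^5(F_8) has (q^(n+1) - 1)/(q - 1) points.
= 8^5 + 8^4 + 8^3 + 8^2 + 8^1 + 8^0
= 32768 + 4096 + 512 + 64 + 8 + 1
= 37449

37449


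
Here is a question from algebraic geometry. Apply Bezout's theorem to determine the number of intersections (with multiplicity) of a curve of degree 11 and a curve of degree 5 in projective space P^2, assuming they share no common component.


Bezout's theorem states the intersection count equals the product of degrees.
Intersection count = 11 * 5 = 55

55


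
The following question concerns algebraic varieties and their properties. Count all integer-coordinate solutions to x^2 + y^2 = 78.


Systematically check integer values of x where x^2 <= 78.
For each valid x, check if 78 - x^2 is a perfect square.
Total integer solutions found: 0

0


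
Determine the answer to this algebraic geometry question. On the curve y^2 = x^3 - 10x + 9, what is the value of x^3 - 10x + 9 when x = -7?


Compute x^3 - 10x + 9 at x = -7:
x^3 = (-7)^3 = -343
(-10)*x = (-10)*(-7) = 70
Sum: -343 + 70 + 9 = -264

-264


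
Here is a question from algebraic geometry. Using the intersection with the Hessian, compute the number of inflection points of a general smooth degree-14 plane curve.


For a general smooth plane curve C of degree d, the inflection points are
the intersection of C with its Hessian curve, which has degree 3(d-2).
By Bezout, the total intersection number is d * 3(d-2) = 14 * 36 = 504.
For a general curve every flex is ordinary, so each contributes
multiplicity 1 to C·Hess(C), and the number of distinct inflection
points is 3d(d-2).
Inflection points = 3*14*(14-2) = 3*14*12 = 504

504


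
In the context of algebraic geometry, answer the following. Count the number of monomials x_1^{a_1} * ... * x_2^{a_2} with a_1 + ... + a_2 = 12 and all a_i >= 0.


The number of degree-12 monomials in 2 variables is C(d+n-1, n-1).
= C(12+2-1, 2-1) = C(13, 1)
= 13

13


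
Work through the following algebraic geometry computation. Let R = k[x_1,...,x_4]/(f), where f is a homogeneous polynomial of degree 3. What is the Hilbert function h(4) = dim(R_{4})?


For R = k[x_1,...,x_n]/(f) with f homogeneous of degree e:
The Hilbert series is (1 - t^e)/(1 - t)^n.
So h(d) = C(d+n-1, n-1) - C(d-e+n-1, n-1) for d >= e.
With n=4, e=3, d=4:
C(4+4-1, 4-1) = C(7, 3) = 35
C(4-3+4-1, 4-1) = C(4, 3) = 4
h(4) = 35 - 4 = 31

31


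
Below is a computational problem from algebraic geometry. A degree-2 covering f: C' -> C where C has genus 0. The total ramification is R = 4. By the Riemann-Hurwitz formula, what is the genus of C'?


Riemann-Hurwitz formula: 2g' - 2 = d(2g - 2) + R
Given: d = 2, g = 0, R = 4
2g' - 2 = 2*(2*0 - 2) + 4
2g' - 2 = 2*(-2) + 4
2g' - 2 = -4 + 4 = 0
2g' = 2
g' = 1

1


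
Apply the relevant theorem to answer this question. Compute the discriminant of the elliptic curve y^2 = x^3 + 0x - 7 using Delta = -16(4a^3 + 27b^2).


Compute each component:
4a^3 = 4*0^3 = 4*0 = 0
27b^2 = 27*(-7)^2 = 27*49 = 1323
4a^3 + 27b^2 = 0 + 1323 = 1323
Delta = -16*1323 = -21168

-21168


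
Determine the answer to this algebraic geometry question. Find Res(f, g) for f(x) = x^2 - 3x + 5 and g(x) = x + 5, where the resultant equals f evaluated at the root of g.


For Res(f, x - c), we evaluate f at x = c.
f(-5) = (-5)^2 - 3*(-5) + 5
= 25 + 15 + 5
= 40 + 5 = 45
Res(f, g) = 45

45


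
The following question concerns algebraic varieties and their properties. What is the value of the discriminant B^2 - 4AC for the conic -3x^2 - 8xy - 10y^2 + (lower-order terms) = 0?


The discriminant of a conic Ax^2 + Bxy + Cy^2 + ... = 0 is B^2 - 4AC.
B^2 = (-8)^2 = 64
4AC = 4*(-3)*(-10) = 120
Discriminant = 64 - 120 = -56

-56


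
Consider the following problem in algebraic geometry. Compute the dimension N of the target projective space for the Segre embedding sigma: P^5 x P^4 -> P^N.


The Segre embedding maps P^m x P^n into P^N via
all products of coordinates from each factor.
N = (m+1)(n+1) - 1
N = (5+1)(4+1) - 1
N = 6*5 - 1
N = 30 - 1 = 29

29


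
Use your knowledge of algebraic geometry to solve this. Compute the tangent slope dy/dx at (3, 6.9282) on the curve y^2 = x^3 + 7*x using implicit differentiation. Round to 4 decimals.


Using implicit differentiation of y^2 = x^3 + 7*x:
2y * dy/dx = 3x^2 + 7
dy/dx = (3x^2 + 7)/(2y)
Numerator: 3*3^2 + 7 = 34
Denominator: 2*6.9282 = 13.8564
dy/dx = 34/13.8564 = 2.4537

2.4537


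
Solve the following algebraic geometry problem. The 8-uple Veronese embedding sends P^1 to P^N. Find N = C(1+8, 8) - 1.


The Veronese embedding v_d: P^n -> P^N maps each point to all
degree-d monomials in n+1 homogeneous coordinates.
N = C(n+d, d) - 1
N = C(1+8, 8) - 1
N = C(9, 8) - 1
C(9, 8) = 9
N = 9 - 1 = 8

8


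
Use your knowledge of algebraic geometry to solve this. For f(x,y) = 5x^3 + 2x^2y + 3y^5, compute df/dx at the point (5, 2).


df/dx = 3*5*x^2 + 2*2*x^1*y
At (5,2): 3*5*5^2 + 2*2*5^1*2
= 375 + 40
= 415

415


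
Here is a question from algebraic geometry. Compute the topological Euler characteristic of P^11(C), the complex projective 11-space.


The complex projective space P^11 has one cell in each even real dimension 0, 2, ..., 22.
The cohomology groups are H^{2k}(P^11) = Z for k = 0,...,11, and 0 otherwise.
Euler characteristic = sum of Betti numbers = 1 per even-dimensional cohomology group.
chi(P^11) = 11 + 1 = 12

12


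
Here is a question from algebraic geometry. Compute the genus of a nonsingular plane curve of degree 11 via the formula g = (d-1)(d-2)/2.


Using the genus formula for smooth plane curves:
g = (d-1)(d-2)/2
g = (11-1)(11-2)/2
g = 10*9/2
g = 90/2 = 45

45


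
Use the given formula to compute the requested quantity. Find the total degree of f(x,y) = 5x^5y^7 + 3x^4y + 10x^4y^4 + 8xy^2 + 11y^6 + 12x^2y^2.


Examine each term for its total degree (sum of exponents).
  Term '5x^5y^7' has total degree 5+7 = 12.
  Term '3x^4y' has total degree 4+1 = 5.
  Term '10x^4y^4' has total degree 4+4 = 8.
  Term '8xy^2' has total degree 1+2 = 3.
  Term '11y^6' has total degree 0+6 = 6.
  Term '12x^2y^2' has total degree 2+2 = 4.
The maximum total degree among all terms is 12.

12


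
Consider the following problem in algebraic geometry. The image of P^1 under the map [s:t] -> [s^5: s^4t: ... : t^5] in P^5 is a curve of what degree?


The rational normal curve in P^5 is the image of P^1 under the 5-uple Veronese.
A general hyperplane in P^5 pulls back to a degree-5 form on P^1, which has 5 zeros,
so the curve meets a general hyperplane in 5 points. Degree = 5.

5


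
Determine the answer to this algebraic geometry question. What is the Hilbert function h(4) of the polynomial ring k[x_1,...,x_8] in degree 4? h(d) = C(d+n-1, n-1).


The Hilbert function for the polynomial ring in 8 variables is:
h(d) = C(d+n-1, n-1)
h(4) = C(4+8-1, 8-1) = C(11, 7)
= 11! / (7! * 4!)
= 330

330


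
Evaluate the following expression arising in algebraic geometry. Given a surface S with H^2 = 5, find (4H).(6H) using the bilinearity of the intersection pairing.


Using bilinearity of the intersection pairing on a surface S:
(aH).(bH) = ab * (H.H)
We have H^2 = 5.
D.E = (4H).(6H) = 4*6*5
= 24*5
= 120

120


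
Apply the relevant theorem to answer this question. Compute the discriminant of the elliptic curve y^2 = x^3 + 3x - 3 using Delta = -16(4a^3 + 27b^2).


Compute each component:
4a^3 = 4*3^3 = 4*27 = 108
27b^2 = 27*(-3)^2 = 27*9 = 243
4a^3 + 27b^2 = 108 + 243 = 351
Delta = -16*351 = -5616

-5616


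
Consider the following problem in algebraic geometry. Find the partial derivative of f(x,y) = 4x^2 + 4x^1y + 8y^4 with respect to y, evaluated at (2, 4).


df/dy = 4*x^1 + 4*8*y^3
At (2,4): 4*2^1 + 4*8*4^3
= 8 + 2048
= 2056

2056


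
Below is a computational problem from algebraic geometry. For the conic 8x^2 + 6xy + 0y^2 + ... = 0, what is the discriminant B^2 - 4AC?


The discriminant of a conic Ax^2 + Bxy + Cy^2 + ... = 0 is B^2 - 4AC.
B^2 = 6^2 = 36
4AC = 4*8*0 = 0
Discriminant = 36 + 0 = 36

36


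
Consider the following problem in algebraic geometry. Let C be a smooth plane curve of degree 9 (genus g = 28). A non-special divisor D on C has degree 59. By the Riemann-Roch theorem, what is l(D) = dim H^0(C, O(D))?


First, compute the genus of a smooth plane curve of degree 9:
g = (d-1)(d-2)/2 = (9-1)(9-2)/2 = 28
For a non-special divisor D (i.e., h^1(D) = 0), Riemann-Roch gives:
l(D) = deg(D) - g + 1
Since deg(D) = 59 >= 2g - 1 = 55, D is non-special.
l(D) = 59 - 28 + 1 = 32

32


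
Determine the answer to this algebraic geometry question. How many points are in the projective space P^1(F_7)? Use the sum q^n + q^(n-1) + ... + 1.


P^1(F_7) has (q^(n+1) - 1)/(q - 1) points.
= 7^1 + 7^0
= 7 + 1
= 8

8


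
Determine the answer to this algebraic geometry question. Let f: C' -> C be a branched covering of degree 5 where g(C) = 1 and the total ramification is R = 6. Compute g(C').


Riemann-Hurwitz formula: 2g' - 2 = d(2g - 2) + R
Given: d = 5, g = 1, R = 6
2g' - 2 = 5*(2*1 - 2) + 6
2g' - 2 = 5*0 + 6
2g' - 2 = 0 + 6 = 6
2g' = 8
g' = 4

4


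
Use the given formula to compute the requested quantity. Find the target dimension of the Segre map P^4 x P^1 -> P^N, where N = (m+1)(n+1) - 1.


The Segre embedding maps P^m x P^n into P^N via
all products of coordinates from each factor.
N = (m+1)(n+1) - 1
N = (4+1)(1+1) - 1
N = 5*2 - 1
N = 10 - 1 = 9

9


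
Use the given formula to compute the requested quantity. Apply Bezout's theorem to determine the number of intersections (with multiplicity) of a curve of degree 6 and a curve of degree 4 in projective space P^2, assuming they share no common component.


Bezout's theorem states the intersection count equals the product of degrees.
Intersection count = 6 * 4 = 24

24


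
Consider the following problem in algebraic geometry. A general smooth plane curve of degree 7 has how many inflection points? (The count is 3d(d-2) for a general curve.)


For a general smooth plane curve C of degree d, the inflection points are
the intersection of C with its Hessian curve, which has degree 3(d-2).
By Bezout, the total intersection number is d * 3(d-2) = 7 * 15 = 105.
For a general curve every flex is ordinary, so each contributes
multiplicity 1 to C·Hess(C), and the number of distinct inflection
points is 3d(d-2).
Inflection points = 3*7*(7-2) = 3*7*5 = 105

105


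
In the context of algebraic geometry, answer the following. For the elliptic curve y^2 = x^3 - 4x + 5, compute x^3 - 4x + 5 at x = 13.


Compute x^3 - 4x + 5 at x = 13:
x^3 = 13^3 = 2197
(-4)*x = (-4)*13 = -52
Sum: 2197 - 52 + 5 = 2150

2150


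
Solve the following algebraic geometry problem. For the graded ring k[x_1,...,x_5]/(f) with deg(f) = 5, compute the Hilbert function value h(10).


For R = k[x_1,...,x_n]/(f) with f homogeneous of degree e:
The Hilbert series is (1 - t^e)/(1 - t)^n.
So h(d) = C(d+n-1, n-1) - C(d-e+n-1, n-1) for d >= e.
With n=5, e=5, d=10:
C(10+5-1, 5-1) = C(14, 4) = 1001
C(10-5+5-1, 5-1) = C(9, 4) = 126
h(10) = 1001 - 126 = 875

875


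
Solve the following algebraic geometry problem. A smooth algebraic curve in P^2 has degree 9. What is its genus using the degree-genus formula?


Using the genus formula for smooth plane curves:
g = (d-1)(d-2)/2
g = (9-1)(9-2)/2
g = 8*7/2
g = 56/2 = 28

28


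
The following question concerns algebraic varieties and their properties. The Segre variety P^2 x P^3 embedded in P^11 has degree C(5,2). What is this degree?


The degree of the Segre variety P^2 x P^3 is C(m+n, m).
= C(5, 2)
= 10

10


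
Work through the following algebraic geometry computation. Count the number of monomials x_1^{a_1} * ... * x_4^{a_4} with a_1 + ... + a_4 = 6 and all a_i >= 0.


The number of degree-6 monomials in 4 variables is C(d+n-1, n-1).
= C(6+4-1, 4-1) = C(9, 3)
= 84

84


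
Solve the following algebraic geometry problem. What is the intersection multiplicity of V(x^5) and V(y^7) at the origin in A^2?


The intersection multiplicity of V(x^a) and V(y^b) at the origin is:
I(O; V(x^5), V(y^7)) = dim_k(k[x,y]/(x^5, y^7))
A basis for k[x,y]/(x^5, y^7) is the set of monomials x^i * y^j
where 0 <= i < 5 and 0 <= j < 7.
The number of such monomials is 5 * 7 = 35

35


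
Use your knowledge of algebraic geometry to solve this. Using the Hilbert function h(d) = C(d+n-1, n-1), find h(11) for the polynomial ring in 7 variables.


The Hilbert function for the polynomial ring in 7 variables is:
h(d) = C(d+n-1, n-1)
h(11) = C(11+7-1, 7-1) = C(17, 6)
= 17! / (6! * 11!)
= 12376

12376


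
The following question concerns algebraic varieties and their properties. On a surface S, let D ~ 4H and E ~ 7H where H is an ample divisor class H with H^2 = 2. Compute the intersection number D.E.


Using bilinearity of the intersection pairing on a surface S:
(aH).(bH) = ab * (H.H)
We have H^2 = 2.
D.E = (4H).(7H) = 4*7*2
= 28*2
= 56

56


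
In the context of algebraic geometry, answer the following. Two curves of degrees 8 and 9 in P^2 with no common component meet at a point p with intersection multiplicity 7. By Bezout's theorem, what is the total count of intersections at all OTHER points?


By Bezout's theorem, the total intersection number is d1 * d2.
Total = 8 * 9 = 72
Intersection multiplicity at p = 7
Remaining intersections = 72 - 7 = 65

65


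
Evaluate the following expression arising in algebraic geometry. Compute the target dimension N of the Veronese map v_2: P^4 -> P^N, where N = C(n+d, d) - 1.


The Veronese embedding v_d: P^n -> P^N maps each point to all
degree-d monomials in n+1 homogeneous coordinates.
N = C(n+d, d) - 1
N = C(4+2, 2) - 1
N = C(6, 2) - 1
C(6, 2) = 15
N = 15 - 1 = 14

14


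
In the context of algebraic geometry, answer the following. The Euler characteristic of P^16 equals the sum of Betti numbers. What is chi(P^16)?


The complex projective space P^16 has one cell in each even real dimension 0, 2, ..., 32.
The cohomology groups are H^{2k}(P^16) = Z for k = 0,...,16, and 0 otherwise.
Euler characteristic = sum of Betti numbers = 1 per even-dimensional cohomology group.
chi(P^16) = 16 + 1 = 17

17


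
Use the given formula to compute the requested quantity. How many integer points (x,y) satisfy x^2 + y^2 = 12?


Systematically check integer values of x where x^2 <= 12.
For each valid x, check if 12 - x^2 is a perfect square.
Total integer solutions found: 0

0


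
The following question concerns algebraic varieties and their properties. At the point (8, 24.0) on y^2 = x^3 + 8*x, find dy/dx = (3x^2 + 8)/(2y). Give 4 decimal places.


Using implicit differentiation of y^2 = x^3 + 8*x:
2y * dy/dx = 3x^2 + 8
dy/dx = (3x^2 + 8)/(2y)
Numerator: 3*8^2 + 8 = 200
Denominator: 2*24.0 = 48.0
dy/dx = 200/48.0 = 4.1667

4.1667


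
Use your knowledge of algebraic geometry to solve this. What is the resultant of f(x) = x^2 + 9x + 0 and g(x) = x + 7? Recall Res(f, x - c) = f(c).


For Res(f, x - c), we evaluate f at x = c.
f(-7) = (-7)^2 + 9*(-7) + 0
= 49 - 63 + 0
= -14 + 0 = -14
Res(f, g) = -14

-14


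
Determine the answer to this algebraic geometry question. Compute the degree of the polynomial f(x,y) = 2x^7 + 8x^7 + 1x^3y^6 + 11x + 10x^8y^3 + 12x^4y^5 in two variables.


Examine each term for its total degree (sum of exponents).
  Term '2x^7' has total degree 7+0 = 7.
  Term '8x^7' has total degree 7+0 = 7.
  Term '1x^3y^6' has total degree 3+6 = 9.
  Term '11x' has total degree 1+0 = 1.
  Term '10x^8y^3' has total degree 8+3 = 11.
  Term '12x^4y^5' has total degree 4+5 = 9.
The maximum total degree among all terms is 11.

11


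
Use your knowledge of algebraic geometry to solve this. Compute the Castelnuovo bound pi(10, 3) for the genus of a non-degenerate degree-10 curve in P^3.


Castelnuovo's bound: write d - 1 = m(r-1) + epsilon with 0 <= epsilon < r-1.
d - 1 = 10 - 1 = 9
r - 1 = 3 - 1 = 2
9 = 4*2 + 1, so m = 4, epsilon = 1
pi(d, r) = m(m-1)(r-1)/2 + m*epsilon
= 4*3*2/2 + 4*1
= 24/2 + 4
= 12 + 4 = 16

16


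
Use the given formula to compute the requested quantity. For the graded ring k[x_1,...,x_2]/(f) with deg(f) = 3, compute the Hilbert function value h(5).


For R = k[x_1,...,x_n]/(f) with f homogeneous of degree e:
The Hilbert series is (1 - t^e)/(1 - t)^n.
So h(d) = C(d+n-1, n-1) - C(d-e+n-1, n-1) for d >= e.
With n=2, e=3, d=5:
C(5+2-1, 2-1) = C(6, 1) = 6
C(5-3+2-1, 2-1) = C(3, 1) = 3
h(5) = 6 - 3 = 3

3


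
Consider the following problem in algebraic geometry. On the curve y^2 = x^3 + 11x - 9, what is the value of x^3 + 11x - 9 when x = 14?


Compute x^3 + 11x - 9 at x = 14:
x^3 = 14^3 = 2744
11*x = 11*14 = 154
Sum: 2744 + 154 - 9 = 2889

2889


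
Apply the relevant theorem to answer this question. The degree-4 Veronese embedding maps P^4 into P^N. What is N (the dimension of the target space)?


The Veronese embedding v_d: P^n -> P^N maps each point to all
degree-d monomials in n+1 homogeneous coordinates.
N = C(n+d, d) - 1
N = C(4+4, 4) - 1
N = C(8, 4) - 1
C(8, 4) = 70
N = 70 - 1 = 69

69


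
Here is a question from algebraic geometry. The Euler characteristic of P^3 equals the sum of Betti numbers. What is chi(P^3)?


The complex projective space P^3 has one cell in each even real dimension 0, 2, ..., 6.
The cohomology groups are H^{2k}(P^3) = Z for k = 0,...,3, and 0 otherwise.
Euler characteristic = sum of Betti numbers = 1 per even-dimensional cohomology group.
chi(P^3) = 3 + 1 = 4

4


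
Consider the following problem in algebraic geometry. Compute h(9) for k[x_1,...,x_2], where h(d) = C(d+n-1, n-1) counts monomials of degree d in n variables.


The Hilbert function for the polynomial ring in 2 variables is:
h(d) = C(d+n-1, n-1)
h(9) = C(9+2-1, 2-1) = C(10, 1)
= 10! / (1! * 9!)
= 10

10


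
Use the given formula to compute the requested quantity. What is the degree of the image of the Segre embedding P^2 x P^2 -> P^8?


The degree of the Segre variety P^2 x P^2 is C(m+n, m).
= C(4, 2)
= 6

6


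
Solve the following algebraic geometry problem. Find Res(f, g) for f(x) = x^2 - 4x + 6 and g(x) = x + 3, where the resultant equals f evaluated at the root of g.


For Res(f, x - c), we evaluate f at x = c.
f(-3) = (-3)^2 - 4*(-3) + 6
= 9 + 12 + 6
= 21 + 6 = 27
Res(f, g) = 27

27


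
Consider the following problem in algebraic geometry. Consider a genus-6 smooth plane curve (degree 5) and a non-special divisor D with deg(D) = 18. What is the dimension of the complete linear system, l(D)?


First, compute the genus of a smooth plane curve of degree 5:
g = (d-1)(d-2)/2 = (5-1)(5-2)/2 = 6
For a non-special divisor D (i.e., h^1(D) = 0), Riemann-Roch gives:
l(D) = deg(D) - g + 1
Since deg(D) = 18 >= 2g - 1 = 11, D is non-special.
l(D) = 18 - 6 + 1 = 13

13


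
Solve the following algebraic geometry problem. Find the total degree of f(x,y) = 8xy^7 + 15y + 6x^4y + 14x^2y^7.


Examine each term for its total degree (sum of exponents).
  Term '8xy^7' has total degree 1+7 = 8.
  Term '15y' has total degree 0+1 = 1.
  Term '6x^4y' has total degree 4+1 = 5.
  Term '14x^2y^7' has total degree 2+7 = 9.
The maximum total degree among all terms is 9.

9


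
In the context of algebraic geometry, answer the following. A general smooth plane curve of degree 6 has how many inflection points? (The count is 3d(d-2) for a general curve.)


For a general smooth plane curve C of degree d, the inflection points are
the intersection of C with its Hessian curve, which has degree 3(d-2).
By Bezout, the total intersection number is d * 3(d-2) = 6 * 12 = 72.
For a general curve every flex is ordinary, so each contributes
multiplicity 1 to C·Hess(C), and the number of distinct inflection
points is 3d(d-2).
Inflection points = 3*6*(6-2) = 3*6*4 = 72

72


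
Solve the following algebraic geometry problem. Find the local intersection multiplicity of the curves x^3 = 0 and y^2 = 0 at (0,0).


The intersection multiplicity of V(x^a) and V(y^b) at the origin is:
I(O; V(x^3), V(y^2)) = dim_k(k[x,y]/(x^3, y^2))
A basis for k[x,y]/(x^3, y^2) is the set of monomials x^i * y^j
where 0 <= i < 3 and 0 <= j < 2.
The number of such monomials is 3 * 2 = 6

6


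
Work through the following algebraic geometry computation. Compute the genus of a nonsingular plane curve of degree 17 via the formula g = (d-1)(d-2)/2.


Using the genus formula for smooth plane curves:
g = (d-1)(d-2)/2
g = (17-1)(17-2)/2
g = 16*15/2
g = 240/2 = 120

120


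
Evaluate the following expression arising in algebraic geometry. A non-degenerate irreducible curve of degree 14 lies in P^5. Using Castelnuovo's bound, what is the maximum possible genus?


Castelnuovo's bound: write d - 1 = m(r-1) + epsilon with 0 <= epsilon < r-1.
d - 1 = 14 - 1 = 13
r - 1 = 5 - 1 = 4
13 = 3*4 + 1, so m = 3, epsilon = 1
pi(d, r) = m(m-1)(r-1)/2 + m*epsilon
= 3*2*4/2 + 3*1
= 24/2 + 3
= 12 + 3 = 15

15


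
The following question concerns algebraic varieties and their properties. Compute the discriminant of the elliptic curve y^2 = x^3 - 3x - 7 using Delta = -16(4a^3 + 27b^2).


Compute each component:
4a^3 = 4*(-3)^3 = 4*(-27) = -108
27b^2 = 27*(-7)^2 = 27*49 = 1323
4a^3 + 27b^2 = -108 + 1323 = 1215
Delta = -16*1215 = -19440

-19440


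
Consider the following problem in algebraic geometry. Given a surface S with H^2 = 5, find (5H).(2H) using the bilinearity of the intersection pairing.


Using bilinearity of the intersection pairing on a surface S:
(aH).(bH) = ab * (H.H)
We have H^2 = 5.
D.E = (5H).(2H) = 5*2*5
= 10*5
= 50

50


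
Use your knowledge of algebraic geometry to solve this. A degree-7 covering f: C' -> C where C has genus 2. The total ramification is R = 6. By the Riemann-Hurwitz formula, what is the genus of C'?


Riemann-Hurwitz formula: 2g' - 2 = d(2g - 2) + R
Given: d = 7, g = 2, R = 6
2g' - 2 = 7*(2*2 - 2) + 6
2g' - 2 = 7*2 + 6
2g' - 2 = 14 + 6 = 20
2g' = 22
g' = 11

11


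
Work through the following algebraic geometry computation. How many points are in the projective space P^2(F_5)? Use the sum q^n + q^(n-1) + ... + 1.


P^2(F_5) has (q^(n+1) - 1)/(q - 1) points.
= 5^2 + 5^1 + 5^0
= 25 + 5 + 1
= 31

31


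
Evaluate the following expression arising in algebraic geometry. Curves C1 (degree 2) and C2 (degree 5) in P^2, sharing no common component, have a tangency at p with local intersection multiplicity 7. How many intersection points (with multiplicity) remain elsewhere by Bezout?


By Bezout's theorem, the total intersection number is d1 * d2.
Total = 2 * 5 = 10
Intersection multiplicity at p = 7
Remaining intersections = 10 - 7 = 3

3


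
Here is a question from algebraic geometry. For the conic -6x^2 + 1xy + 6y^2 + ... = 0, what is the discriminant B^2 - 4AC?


The discriminant of a conic Ax^2 + Bxy + Cy^2 + ... = 0 is B^2 - 4AC.
B^2 = 1^2 = 1
4AC = 4*(-6)*6 = -144
Discriminant = 1 + 144 = 145

145


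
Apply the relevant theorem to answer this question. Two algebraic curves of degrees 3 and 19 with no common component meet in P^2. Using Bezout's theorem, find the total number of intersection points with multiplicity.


Bezout's theorem states the intersection count equals the product of degrees.
Intersection count = 3 * 19 = 57

57


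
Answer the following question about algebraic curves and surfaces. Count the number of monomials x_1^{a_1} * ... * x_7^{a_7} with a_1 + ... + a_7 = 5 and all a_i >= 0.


The number of degree-5 monomials in 7 variables is C(d+n-1, n-1).
= C(5+7-1, 7-1) = C(11, 6)
= 462

462


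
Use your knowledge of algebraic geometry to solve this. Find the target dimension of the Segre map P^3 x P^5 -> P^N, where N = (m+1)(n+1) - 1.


The Segre embedding maps P^m x P^n into P^N via
all products of coordinates from each factor.
N = (m+1)(n+1) - 1
N = (3+1)(5+1) - 1
N = 4*6 - 1
N = 24 - 1 = 23

23


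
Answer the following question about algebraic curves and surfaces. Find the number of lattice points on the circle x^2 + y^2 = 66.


Systematically check integer values of x where x^2 <= 66.
For each valid x, check if 66 - x^2 is a perfect square.
Total integer solutions found: 0

0


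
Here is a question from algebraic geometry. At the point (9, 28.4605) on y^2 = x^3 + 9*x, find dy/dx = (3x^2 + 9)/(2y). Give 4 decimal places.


Using implicit differentiation of y^2 = x^3 + 9*x:
2y * dy/dx = 3x^2 + 9
dy/dx = (3x^2 + 9)/(2y)
Numerator: 3*9^2 + 9 = 252
Denominator: 2*28.4605 = 56.921
dy/dx = 252/56.921 = 4.4272

4.4272


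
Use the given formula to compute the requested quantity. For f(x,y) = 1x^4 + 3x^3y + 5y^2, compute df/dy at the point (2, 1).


df/dy = 3*x^3 + 2*5*y^1
At (2,1): 3*2^3 + 2*5*1^1
= 24 + 10
= 34

34


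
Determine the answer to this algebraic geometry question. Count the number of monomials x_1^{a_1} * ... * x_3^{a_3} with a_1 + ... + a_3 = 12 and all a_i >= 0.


The number of degree-12 monomials in 3 variables is C(d+n-1, n-1).
= C(12+3-1, 3-1) = C(14, 2)
= 91

91


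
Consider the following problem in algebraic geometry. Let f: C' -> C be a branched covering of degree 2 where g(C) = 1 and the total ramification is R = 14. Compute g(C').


Riemann-Hurwitz formula: 2g' - 2 = d(2g - 2) + R
Given: d = 2, g = 1, R = 14
2g' - 2 = 2*(2*1 - 2) + 14
2g' - 2 = 2*0 + 14
2g' - 2 = 0 + 14 = 14
2g' = 16
g' = 8

8


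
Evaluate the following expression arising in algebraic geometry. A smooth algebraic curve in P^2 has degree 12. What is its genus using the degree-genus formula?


Using the genus formula for smooth plane curves:
g = (d-1)(d-2)/2
g = (12-1)(12-2)/2
g = 11*10/2
g = 110/2 = 55

55


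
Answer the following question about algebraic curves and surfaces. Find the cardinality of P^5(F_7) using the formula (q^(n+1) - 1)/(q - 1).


P^5(F_7) has (q^(n+1) - 1)/(q - 1) points.
= 7^5 + 7^4 + 7^3 + 7^2 + 7^1 + 7^0
= 16807 + 2401 + 343 + 49 + 7 + 1
= 19608

19608


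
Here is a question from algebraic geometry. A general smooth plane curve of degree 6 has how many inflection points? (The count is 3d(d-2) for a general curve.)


For a general smooth plane curve C of degree d, the inflection points are
the intersection of C with its Hessian curve, which has degree 3(d-2).
By Bezout, the total intersection number is d * 3(d-2) = 6 * 12 = 72.
For a general curve every flex is ordinary, so each contributes
multiplicity 1 to C·Hess(C), and the number of distinct inflection
points is 3d(d-2).
Inflection points = 3*6*(6-2) = 3*6*4 = 72

72


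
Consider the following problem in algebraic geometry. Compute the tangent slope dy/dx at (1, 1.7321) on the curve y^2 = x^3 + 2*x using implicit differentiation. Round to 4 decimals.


Using implicit differentiation of y^2 = x^3 + 2*x:
2y * dy/dx = 3x^2 + 2
dy/dx = (3x^2 + 2)/(2y)
Numerator: 3*1^2 + 2 = 5
Denominator: 2*1.7321 = 3.4642
dy/dx = 5/3.4642 = 1.4433

1.4433


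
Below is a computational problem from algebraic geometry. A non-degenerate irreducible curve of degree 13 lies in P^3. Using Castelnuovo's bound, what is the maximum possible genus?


Castelnuovo's bound: write d - 1 = m(r-1) + epsilon with 0 <= epsilon < r-1.
d - 1 = 13 - 1 = 12
r - 1 = 3 - 1 = 2
12 = 6*2 + 0, so m = 6, epsilon = 0
pi(d, r) = m(m-1)(r-1)/2 + m*epsilon
= 6*5*2/2 + 6*0
= 60/2 + 0
= 30 + 0 = 30

30


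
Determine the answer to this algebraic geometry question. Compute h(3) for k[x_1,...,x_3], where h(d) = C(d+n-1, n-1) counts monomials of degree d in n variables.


The Hilbert function for the polynomial ring in 3 variables is:
h(d) = C(d+n-1, n-1)
h(3) = C(3+3-1, 3-1) = C(5, 2)
= 5! / (2! * 3!)
= 10

10


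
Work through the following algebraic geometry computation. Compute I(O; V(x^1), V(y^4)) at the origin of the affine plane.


The intersection multiplicity of V(x^a) and V(y^b) at the origin is:
I(O; V(x^1), V(y^4)) = dim_k(k[x,y]/(x^1, y^4))
A basis for k[x,y]/(x^1, y^4) is the set of monomials x^i * y^j
where 0 <= i < 1 and 0 <= j < 4.
The number of such monomials is 1 * 4 = 4

4


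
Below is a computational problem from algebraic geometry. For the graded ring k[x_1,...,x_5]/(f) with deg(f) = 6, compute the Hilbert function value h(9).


For R = k[x_1,...,x_n]/(f) with f homogeneous of degree e:
The Hilbert series is (1 - t^e)/(1 - t)^n.
So h(d) = C(d+n-1, n-1) - C(d-e+n-1, n-1) for d >= e.
With n=5, e=6, d=9:
C(9+5-1, 5-1) = C(13, 4) = 715
C(9-6+5-1, 5-1) = C(7, 4) = 35
h(9) = 715 - 35 = 680

680


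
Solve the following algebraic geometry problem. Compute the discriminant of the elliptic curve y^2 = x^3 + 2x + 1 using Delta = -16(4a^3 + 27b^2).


Compute each component:
4a^3 = 4*2^3 = 4*8 = 32
27b^2 = 27*1^2 = 27*1 = 27
4a^3 + 27b^2 = 32 + 27 = 59
Delta = -16*59 = -944

-944


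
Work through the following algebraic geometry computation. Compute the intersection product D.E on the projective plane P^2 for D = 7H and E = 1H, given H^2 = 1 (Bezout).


Using bilinearity of the intersection pairing on the projective plane P^2:
(aH).(bH) = ab * (H.H)
We have H^2 = 1 (Bezout).
D.E = (7H).(1H) = 7*1*1
= 7*1
= 7

7


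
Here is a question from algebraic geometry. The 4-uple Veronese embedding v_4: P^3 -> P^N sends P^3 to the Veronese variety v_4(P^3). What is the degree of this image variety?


The Veronese variety v_4(P^3) has degree d^r.
d^r = 4^3 = 64

64


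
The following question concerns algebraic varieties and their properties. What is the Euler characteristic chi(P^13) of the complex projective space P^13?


The complex projective space P^13 has one cell in each even real dimension 0, 2, ..., 26.
The cohomology groups are H^{2k}(P^13) = Z for k = 0,...,13, and 0 otherwise.
Euler characteristic = sum of Betti numbers = 1 per even-dimensional cohomology group.
chi(P^13) = 13 + 1 = 14

14


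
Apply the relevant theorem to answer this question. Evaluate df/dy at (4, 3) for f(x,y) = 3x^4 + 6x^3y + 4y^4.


df/dy = 6*x^3 + 4*4*y^3
At (4,3): 6*4^3 + 4*4*3^3
= 384 + 432
= 816

816


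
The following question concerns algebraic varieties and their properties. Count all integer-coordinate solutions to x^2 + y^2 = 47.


Systematically check integer values of x where x^2 <= 47.
For each valid x, check if 47 - x^2 is a perfect square.
Total integer solutions found: 0

0


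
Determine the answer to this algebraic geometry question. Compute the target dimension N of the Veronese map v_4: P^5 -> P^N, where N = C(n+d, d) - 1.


The Veronese embedding v_d: P^n -> P^N maps each point to all
degree-d monomials in n+1 homogeneous coordinates.
N = C(n+d, d) - 1
N = C(5+4, 4) - 1
N = C(9, 4) - 1
C(9, 4) = 126
N = 126 - 1 = 125

125


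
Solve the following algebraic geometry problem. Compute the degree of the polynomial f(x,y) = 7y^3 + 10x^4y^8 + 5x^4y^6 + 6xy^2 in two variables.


Examine each term for its total degree (sum of exponents).
  Term '7y^3' has total degree 0+3 = 3.
  Term '10x^4y^8' has total degree 4+8 = 12.
  Term '5x^4y^6' has total degree 4+6 = 10.
  Term '6xy^2' has total degree 1+2 = 3.
The maximum total degree among all terms is 12.

12


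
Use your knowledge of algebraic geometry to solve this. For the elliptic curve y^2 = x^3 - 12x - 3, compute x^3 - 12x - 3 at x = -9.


Compute x^3 - 12x - 3 at x = -9:
x^3 = (-9)^3 = -729
(-12)*x = (-12)*(-9) = 108
Sum: -729 + 108 - 3 = -624

-624


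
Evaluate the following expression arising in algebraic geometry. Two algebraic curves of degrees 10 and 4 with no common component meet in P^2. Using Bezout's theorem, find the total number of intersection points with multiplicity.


Bezout's theorem states the intersection count equals the product of degrees.
Intersection count = 10 * 4 = 40

40
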